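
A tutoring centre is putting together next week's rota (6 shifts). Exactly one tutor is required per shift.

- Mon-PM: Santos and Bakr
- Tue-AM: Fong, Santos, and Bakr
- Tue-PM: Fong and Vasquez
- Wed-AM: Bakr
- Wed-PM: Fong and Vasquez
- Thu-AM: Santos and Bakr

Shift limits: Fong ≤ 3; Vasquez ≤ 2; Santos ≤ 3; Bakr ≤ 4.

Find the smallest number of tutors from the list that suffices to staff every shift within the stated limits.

6 slots to fill and no one can take more than 4, so at least ⌈6/4⌉ = 2 tutors are needed.
Fong and Bakr alone can cover everything: Mon-PM→Bakr, Tue-AM→Fong, Tue-PM→Fong, Wed-AM→Bakr, Wed-PM→Fong, Thu-AM→Bakr.

2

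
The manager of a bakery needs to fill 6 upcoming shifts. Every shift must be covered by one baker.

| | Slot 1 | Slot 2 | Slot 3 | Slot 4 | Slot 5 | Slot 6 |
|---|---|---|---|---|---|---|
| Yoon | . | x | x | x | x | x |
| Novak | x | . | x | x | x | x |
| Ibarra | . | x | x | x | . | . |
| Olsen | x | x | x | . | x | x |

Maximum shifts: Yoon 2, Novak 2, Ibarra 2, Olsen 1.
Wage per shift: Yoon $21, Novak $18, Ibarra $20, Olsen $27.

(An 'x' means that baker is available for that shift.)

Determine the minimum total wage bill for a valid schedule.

$118

Picking the cheapest available baker for each shift independently would cost $110, but that ignores the shift limits.
An optimal schedule: Slot 1→Novak, Slot 2→Ibarra, Slot 3→Ibarra, Slot 4→Novak, Slot 5→Yoon, Slot 6→Yoon.
Total: 18 + 20 + 20 + 18 + 21 + 21 = $118.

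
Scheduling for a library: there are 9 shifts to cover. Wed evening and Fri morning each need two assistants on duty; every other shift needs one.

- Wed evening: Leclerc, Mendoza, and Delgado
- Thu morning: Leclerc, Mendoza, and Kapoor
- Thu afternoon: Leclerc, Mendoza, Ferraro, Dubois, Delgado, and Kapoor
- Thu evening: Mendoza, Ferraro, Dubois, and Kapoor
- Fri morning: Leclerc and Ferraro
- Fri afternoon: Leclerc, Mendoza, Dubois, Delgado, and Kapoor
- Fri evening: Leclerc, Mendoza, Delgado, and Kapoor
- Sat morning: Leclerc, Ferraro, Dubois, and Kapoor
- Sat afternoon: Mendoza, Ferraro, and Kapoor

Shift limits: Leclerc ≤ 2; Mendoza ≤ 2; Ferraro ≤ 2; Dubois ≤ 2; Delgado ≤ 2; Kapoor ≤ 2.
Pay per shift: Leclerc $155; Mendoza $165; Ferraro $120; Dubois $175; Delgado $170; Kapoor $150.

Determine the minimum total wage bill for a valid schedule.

Fri morning can only be covered by Leclerc and Ferraro, so that assignment is forced.
Picking the cheapest available assistant for each shift independently would cost $1525, but that ignores the shift limits.
An optimal schedule: Wed evening→Leclerc+Mendoza, Thu morning→Kapoor, Thu afternoon→Delgado, Thu evening→Kapoor, Fri morning→Ferraro+Leclerc, Fri afternoon→Delgado, Fri evening→Mendoza, Sat morning→Dubois, Sat afternoon→Ferraro.
Total: 155 + 165 + 150 + 170 + 150 + 120 + 155 + 170 + 165 + 175 + 120 = $1695.

$1695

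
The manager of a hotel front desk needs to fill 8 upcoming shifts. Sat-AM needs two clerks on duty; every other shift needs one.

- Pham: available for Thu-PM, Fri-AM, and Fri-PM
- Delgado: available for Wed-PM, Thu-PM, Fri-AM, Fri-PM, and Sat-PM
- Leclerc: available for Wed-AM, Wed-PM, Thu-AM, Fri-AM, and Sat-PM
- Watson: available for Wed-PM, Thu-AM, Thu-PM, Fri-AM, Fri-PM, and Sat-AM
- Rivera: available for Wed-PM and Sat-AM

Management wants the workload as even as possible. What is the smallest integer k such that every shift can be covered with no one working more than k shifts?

With 5 clerks and 9 worker-slots to fill, someone must work at least ⌈9/5⌉ = 2 shifts, so k ≥ 2.
k = 2 works: Wed-AM→Leclerc, Wed-PM→Delgado, Thu-AM→Leclerc, Thu-PM→Pham, Fri-AM→Watson, Fri-PM→Pham, Sat-AM→Watson+Rivera, Sat-PM→Delgado.
Loads: Pham 2, Delgado 2, Leclerc 2, Watson 2, Rivera 1 — all ≤ 2.

2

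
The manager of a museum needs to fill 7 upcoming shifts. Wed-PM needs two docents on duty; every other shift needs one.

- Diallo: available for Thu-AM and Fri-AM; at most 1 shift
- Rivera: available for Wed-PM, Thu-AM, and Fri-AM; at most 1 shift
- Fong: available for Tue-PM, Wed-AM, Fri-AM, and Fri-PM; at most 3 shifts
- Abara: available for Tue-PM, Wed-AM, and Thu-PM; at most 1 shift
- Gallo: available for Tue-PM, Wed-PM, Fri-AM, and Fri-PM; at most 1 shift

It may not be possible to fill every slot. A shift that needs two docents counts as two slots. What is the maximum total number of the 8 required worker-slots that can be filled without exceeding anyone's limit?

Total capacity across all docents is 1+1+3+1+1 = 7, and 8 slots are needed, so at most 7 can be filled.
An assignment achieving 7: Tue-PM→Fong, Wed-AM→Fong, Wed-PM→Rivera+Gallo, Thu-AM→Diallo, Thu-PM→Abara, Fri-PM→Fong.
Loads: Diallo 1/1, Rivera 1/1, Fong 3/3, Abara 1/1, Gallo 1/1.

7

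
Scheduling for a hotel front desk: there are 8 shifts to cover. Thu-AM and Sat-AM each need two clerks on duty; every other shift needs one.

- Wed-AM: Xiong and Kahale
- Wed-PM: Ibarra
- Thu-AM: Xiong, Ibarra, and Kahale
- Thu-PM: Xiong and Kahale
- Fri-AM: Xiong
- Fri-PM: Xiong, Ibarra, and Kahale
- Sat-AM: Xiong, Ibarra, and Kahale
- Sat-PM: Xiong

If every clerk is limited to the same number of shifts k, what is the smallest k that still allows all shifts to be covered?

4

With 3 clerks and 10 worker-slots to fill, someone must work at least ⌈10/3⌉ = 4 shifts, so k ≥ 4.
k = 4 works: Wed-AM→Xiong, Wed-PM→Ibarra, Thu-AM→Ibarra+Kahale, Thu-PM→Xiong, Fri-AM→Xiong, Fri-PM→Ibarra, Sat-AM→Ibarra+Kahale, Sat-PM→Xiong.
Loads: Xiong 4, Ibarra 4, Kahale 2 — all ≤ 4.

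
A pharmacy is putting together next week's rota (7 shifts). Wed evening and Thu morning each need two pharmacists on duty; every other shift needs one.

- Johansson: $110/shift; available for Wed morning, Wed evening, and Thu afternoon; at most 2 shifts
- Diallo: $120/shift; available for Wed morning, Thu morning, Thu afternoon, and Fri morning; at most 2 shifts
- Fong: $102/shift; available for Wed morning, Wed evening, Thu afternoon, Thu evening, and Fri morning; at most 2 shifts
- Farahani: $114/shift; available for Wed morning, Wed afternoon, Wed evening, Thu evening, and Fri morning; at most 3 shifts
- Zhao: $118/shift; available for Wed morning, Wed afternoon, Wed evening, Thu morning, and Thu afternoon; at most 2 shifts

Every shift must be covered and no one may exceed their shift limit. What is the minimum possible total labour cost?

Thu morning can only be covered by Diallo and Zhao, so that assignment is forced.
Picking the cheapest available pharmacist for each shift independently would cost $972, but that ignores the shift limits.
An optimal schedule: Wed morning→Farahani, Wed afternoon→Farahani, Wed evening→Johansson+Farahani, Thu morning→Zhao+Diallo, Thu afternoon→Johansson, Thu evening→Fong, Fri morning→Fong.
Total: 114 + 114 + 110 + 114 + 118 + 120 + 110 + 102 + 102 = $1004.

$1004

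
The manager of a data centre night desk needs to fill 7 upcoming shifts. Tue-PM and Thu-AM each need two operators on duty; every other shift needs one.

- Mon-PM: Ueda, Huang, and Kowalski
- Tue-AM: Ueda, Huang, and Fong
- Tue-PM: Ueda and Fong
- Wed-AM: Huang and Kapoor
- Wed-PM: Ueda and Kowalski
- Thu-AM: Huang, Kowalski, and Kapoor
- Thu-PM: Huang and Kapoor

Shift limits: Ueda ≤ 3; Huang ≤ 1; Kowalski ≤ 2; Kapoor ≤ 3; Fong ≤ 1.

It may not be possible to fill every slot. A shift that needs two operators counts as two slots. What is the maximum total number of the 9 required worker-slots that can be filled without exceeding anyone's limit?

Total capacity across all operators is 3+1+2+3+1 = 10, and 9 slots are needed, so at most 9 can be filled.
An assignment achieving 9: Mon-PM→Kowalski, Tue-AM→Ueda, Tue-PM→Ueda+Fong, Wed-AM→Huang, Wed-PM→Ueda, Thu-AM→Kowalski+Kapoor, Thu-PM→Kapoor.
Loads: Ueda 3/3, Huang 1/1, Kowalski 2/2, Kapoor 2/3, Fong 1/1.

9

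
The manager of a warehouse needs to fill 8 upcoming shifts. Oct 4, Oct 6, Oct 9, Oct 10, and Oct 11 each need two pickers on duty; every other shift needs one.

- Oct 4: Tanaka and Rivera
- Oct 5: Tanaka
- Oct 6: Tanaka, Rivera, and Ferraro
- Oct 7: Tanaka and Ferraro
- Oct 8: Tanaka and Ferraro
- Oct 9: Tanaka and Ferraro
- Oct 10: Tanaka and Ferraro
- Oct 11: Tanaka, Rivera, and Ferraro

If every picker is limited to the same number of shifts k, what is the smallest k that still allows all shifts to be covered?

5

With 3 pickers and 13 worker-slots to fill, someone must work at least ⌈13/3⌉ = 5 shifts, so k ≥ 5.
k = 5 works: Oct 4→Tanaka+Rivera, Oct 5→Tanaka, Oct 6→Rivera+Ferraro, Oct 7→Tanaka, Oct 8→Ferraro, Oct 9→Tanaka+Ferraro, Oct 10→Tanaka+Ferraro, Oct 11→Rivera+Ferraro.
Loads: Tanaka 5, Rivera 3, Ferraro 5 — all ≤ 5.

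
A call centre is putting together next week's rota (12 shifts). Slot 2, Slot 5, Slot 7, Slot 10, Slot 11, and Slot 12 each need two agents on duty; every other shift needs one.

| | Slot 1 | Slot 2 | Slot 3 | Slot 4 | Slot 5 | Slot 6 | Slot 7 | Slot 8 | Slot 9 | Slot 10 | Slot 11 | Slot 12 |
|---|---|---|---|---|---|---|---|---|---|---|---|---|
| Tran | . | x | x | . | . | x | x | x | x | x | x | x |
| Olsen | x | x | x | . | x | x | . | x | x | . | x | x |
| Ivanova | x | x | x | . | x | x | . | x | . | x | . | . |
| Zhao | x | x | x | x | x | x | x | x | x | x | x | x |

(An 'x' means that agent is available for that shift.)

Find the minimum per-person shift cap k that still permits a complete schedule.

With 4 agents and 18 worker-slots to fill, someone must work at least ⌈18/4⌉ = 5 shifts, so k ≥ 5.
k = 5 works: Slot 1→Olsen, Slot 2→Ivanova+Zhao, Slot 3→Olsen, Slot 4→Zhao, Slot 5→Olsen+Ivanova, Slot 6→Ivanova, Slot 7→Tran+Zhao, Slot 8→Ivanova, Slot 9→Tran, Slot 10→Tran+Ivanova, Slot 11→Tran+Olsen, Slot 12→Tran+Olsen.
Loads: Tran 5, Olsen 5, Ivanova 5, Zhao 3 — all ≤ 5.

5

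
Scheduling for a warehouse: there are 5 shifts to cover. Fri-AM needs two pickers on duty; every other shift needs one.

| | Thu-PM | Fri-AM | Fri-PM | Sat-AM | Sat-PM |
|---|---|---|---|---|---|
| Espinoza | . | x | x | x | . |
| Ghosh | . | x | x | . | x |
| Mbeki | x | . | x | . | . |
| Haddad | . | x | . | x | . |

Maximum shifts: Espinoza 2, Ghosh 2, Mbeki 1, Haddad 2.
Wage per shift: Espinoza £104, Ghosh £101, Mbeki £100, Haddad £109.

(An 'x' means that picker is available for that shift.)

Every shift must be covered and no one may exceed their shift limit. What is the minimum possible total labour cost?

Thu-PM can only be covered by Mbeki, so that assignment is forced.
Sat-PM can only be covered by Ghosh, so that assignment is forced.
Picking the cheapest available picker for each shift independently would cost £610, but that ignores the shift limits.
An optimal schedule: Thu-PM→Mbeki, Fri-AM→Espinoza+Haddad, Fri-PM→Ghosh, Sat-AM→Espinoza, Sat-PM→Ghosh.
Total: 100 + 104 + 109 + 101 + 104 + 101 = £619.

£619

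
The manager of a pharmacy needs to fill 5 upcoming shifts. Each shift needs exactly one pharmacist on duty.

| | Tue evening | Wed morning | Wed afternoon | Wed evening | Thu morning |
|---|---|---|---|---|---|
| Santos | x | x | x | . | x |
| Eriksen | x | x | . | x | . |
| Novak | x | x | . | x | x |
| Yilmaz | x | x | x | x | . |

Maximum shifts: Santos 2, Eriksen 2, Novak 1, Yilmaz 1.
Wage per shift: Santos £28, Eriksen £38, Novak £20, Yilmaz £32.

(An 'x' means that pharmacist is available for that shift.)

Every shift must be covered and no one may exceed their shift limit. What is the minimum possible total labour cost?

Picking the cheapest available pharmacist for each shift independently would cost £108, but that ignores the shift limits.
An optimal schedule: Tue evening→Santos, Wed morning→Eriksen, Wed afternoon→Santos, Wed evening→Yilmaz, Thu morning→Novak.
Total: 28 + 38 + 28 + 32 + 20 = £146.

£146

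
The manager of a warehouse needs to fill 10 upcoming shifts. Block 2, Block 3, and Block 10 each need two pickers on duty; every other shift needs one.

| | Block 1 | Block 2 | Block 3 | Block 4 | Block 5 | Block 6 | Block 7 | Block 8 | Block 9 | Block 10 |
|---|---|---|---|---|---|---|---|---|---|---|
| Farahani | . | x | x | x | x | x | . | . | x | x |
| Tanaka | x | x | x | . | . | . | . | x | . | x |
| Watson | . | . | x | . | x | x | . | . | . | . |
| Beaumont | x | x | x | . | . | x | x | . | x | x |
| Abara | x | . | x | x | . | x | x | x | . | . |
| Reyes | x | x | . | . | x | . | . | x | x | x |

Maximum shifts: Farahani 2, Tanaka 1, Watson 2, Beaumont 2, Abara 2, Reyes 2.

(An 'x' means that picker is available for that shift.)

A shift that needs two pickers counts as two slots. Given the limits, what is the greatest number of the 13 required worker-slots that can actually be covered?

Total capacity across all pickers is 2+1+2+2+2+2 = 11, and 13 slots are needed, so at most 11 can be filled.
An assignment achieving 11: Block 1→Abara, Block 2→Reyes, Block 3→Watson+Abara, Block 4→Farahani, Block 5→Farahani, Block 6→Watson, Block 7→Beaumont, Block 8→Tanaka, Block 9→Beaumont, Block 10→Reyes.
Loads: Farahani 2/2, Tanaka 1/1, Watson 2/2, Beaumont 2/2, Abara 2/2, Reyes 2/2.

11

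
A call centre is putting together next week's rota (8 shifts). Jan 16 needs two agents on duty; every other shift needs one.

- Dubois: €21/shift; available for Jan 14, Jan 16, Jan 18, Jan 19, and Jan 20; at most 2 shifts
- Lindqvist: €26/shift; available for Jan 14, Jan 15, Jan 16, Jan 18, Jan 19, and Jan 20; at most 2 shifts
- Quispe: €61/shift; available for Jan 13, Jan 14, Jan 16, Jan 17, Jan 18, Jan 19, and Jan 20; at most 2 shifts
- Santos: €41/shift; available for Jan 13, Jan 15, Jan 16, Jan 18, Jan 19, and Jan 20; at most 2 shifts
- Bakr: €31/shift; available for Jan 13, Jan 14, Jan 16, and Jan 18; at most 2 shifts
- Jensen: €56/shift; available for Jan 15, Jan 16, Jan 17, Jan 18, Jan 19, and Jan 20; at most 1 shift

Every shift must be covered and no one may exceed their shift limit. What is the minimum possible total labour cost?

Picking the cheapest available agent for each shift independently would cost €244, but that ignores the shift limits.
An optimal schedule: Jan 13→Bakr, Jan 14→Dubois, Jan 15→Lindqvist, Jan 16→Bakr+Santos, Jan 17→Jensen, Jan 18→Santos, Jan 19→Dubois, Jan 20→Lindqvist.
Total: 31 + 21 + 26 + 31 + 41 + 56 + 41 + 21 + 26 = €294.

€294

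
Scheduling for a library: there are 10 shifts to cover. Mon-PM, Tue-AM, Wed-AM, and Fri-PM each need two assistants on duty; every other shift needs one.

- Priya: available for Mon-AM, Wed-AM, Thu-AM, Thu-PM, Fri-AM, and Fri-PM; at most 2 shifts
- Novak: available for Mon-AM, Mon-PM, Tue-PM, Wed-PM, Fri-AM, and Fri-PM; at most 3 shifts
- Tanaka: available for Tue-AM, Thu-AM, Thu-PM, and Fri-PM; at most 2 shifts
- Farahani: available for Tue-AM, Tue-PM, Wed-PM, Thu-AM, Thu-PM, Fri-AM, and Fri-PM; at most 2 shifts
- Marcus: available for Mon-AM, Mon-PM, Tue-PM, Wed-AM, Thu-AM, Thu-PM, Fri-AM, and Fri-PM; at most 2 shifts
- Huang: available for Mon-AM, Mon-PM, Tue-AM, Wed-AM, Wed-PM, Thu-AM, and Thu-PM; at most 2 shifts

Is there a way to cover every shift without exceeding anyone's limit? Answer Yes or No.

No

Total capacity is 2+3+2+2+2+2 = 13 but 14 worker-slots are needed — infeasible.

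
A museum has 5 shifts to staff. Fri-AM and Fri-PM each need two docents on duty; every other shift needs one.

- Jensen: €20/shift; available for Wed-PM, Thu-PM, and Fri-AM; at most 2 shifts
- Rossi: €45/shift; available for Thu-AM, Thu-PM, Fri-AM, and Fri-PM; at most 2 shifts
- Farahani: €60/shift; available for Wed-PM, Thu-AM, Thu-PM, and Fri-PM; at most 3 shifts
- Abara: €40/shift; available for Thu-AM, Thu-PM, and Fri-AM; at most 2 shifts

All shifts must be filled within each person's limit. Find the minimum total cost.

€270

Fri-PM can only be covered by Rossi and Farahani, so that assignment is forced.
Picking the cheapest available docent for each shift independently would cost €245, but that ignores the shift limits.
An optimal schedule: Wed-PM→Jensen, Thu-AM→Abara, Thu-PM→Rossi, Fri-AM→Jensen+Abara, Fri-PM→Rossi+Farahani.
Total: 20 + 40 + 45 + 20 + 40 + 45 + 60 = €270.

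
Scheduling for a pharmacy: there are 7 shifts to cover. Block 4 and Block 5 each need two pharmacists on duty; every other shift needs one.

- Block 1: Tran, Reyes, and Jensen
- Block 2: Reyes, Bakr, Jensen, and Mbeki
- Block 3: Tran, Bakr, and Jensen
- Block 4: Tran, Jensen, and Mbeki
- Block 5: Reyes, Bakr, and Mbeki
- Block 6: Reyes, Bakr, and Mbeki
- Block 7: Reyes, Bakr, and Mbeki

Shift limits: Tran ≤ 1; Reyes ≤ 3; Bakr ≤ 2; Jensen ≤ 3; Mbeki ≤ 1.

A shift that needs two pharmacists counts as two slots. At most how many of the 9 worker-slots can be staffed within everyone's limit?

Total capacity across all pharmacists is 1+3+2+3+1 = 10, and 9 slots are needed, so at most 9 can be filled.
An assignment achieving 9: Block 1→Tran, Block 2→Jensen, Block 3→Bakr, Block 4→Jensen+Mbeki, Block 5→Reyes+Bakr, Block 6→Reyes, Block 7→Reyes.
Loads: Tran 1/1, Reyes 3/3, Bakr 2/2, Jensen 2/3, Mbeki 1/1.

9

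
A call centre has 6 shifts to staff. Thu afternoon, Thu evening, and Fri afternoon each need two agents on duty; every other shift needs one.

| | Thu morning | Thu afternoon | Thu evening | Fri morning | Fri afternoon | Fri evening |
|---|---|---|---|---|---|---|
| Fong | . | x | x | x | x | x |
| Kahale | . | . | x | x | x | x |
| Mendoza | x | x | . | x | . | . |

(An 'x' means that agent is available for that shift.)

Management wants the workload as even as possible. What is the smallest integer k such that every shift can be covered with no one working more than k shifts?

3

With 3 agents and 9 worker-slots to fill, someone must work at least ⌈9/3⌉ = 3 shifts, so k ≥ 3.
k = 3 works: Thu morning→Mendoza, Thu afternoon→Fong+Mendoza, Thu evening→Fong+Kahale, Fri morning→Mendoza, Fri afternoon→Fong+Kahale, Fri evening→Kahale.
Loads: Fong 3, Kahale 3, Mendoza 3 — all ≤ 3.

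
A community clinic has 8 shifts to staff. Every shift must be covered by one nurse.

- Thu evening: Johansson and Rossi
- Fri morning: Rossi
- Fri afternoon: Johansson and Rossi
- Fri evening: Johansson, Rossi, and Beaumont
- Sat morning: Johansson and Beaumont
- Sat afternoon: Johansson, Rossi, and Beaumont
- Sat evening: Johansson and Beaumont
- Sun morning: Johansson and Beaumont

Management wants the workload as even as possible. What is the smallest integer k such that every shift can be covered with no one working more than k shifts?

With 3 nurses and 8 worker-slots to fill, someone must work at least ⌈8/3⌉ = 3 shifts, so k ≥ 3.
k = 3 works: Thu evening→Johansson, Fri morning→Rossi, Fri afternoon→Johansson, Fri evening→Rossi, Sat morning→Johansson, Sat afternoon→Rossi, Sat evening→Beaumont, Sun morning→Beaumont.
Loads: Johansson 3, Rossi 3, Beaumont 2 — all ≤ 3.

3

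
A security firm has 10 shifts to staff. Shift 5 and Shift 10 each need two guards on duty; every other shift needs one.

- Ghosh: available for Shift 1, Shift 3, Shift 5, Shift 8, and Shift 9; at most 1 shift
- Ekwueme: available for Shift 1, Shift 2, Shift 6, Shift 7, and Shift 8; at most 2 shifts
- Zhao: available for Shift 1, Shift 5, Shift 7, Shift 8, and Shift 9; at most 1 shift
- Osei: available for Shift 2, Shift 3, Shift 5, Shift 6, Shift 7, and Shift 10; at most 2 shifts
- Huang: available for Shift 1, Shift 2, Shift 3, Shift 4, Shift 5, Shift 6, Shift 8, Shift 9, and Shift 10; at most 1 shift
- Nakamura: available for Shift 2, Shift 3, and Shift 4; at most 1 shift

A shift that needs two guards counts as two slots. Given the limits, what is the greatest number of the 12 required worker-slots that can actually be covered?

Total capacity across all guards is 1+2+1+2+1+1 = 8, and 12 slots are needed, so at most 8 can be filled.
An assignment achieving 8: Shift 1→Zhao, Shift 2→Osei, Shift 3→Nakamura, Shift 4→Huang, Shift 6→Ekwueme, Shift 7→Ekwueme, Shift 9→Ghosh, Shift 10→Osei.
Loads: Ghosh 1/1, Ekwueme 2/2, Zhao 1/1, Osei 2/2, Huang 1/1, Nakamura 1/1.

8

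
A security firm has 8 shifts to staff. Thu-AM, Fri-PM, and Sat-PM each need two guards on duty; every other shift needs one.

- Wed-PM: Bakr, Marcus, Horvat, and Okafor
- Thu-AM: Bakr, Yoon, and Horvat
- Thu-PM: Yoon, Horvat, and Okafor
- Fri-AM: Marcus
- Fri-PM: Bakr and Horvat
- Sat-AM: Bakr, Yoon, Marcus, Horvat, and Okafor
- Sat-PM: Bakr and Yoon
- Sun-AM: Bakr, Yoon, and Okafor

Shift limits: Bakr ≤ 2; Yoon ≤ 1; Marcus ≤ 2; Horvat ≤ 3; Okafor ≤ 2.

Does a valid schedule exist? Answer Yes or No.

No

Shifts {Thu-AM, Fri-PM, Sat-PM} need 6 worker-slots in total, but the guards available for any of those shifts (Bakr, Yoon, and Horvat) can supply at most 5 among them. So no valid schedule exists.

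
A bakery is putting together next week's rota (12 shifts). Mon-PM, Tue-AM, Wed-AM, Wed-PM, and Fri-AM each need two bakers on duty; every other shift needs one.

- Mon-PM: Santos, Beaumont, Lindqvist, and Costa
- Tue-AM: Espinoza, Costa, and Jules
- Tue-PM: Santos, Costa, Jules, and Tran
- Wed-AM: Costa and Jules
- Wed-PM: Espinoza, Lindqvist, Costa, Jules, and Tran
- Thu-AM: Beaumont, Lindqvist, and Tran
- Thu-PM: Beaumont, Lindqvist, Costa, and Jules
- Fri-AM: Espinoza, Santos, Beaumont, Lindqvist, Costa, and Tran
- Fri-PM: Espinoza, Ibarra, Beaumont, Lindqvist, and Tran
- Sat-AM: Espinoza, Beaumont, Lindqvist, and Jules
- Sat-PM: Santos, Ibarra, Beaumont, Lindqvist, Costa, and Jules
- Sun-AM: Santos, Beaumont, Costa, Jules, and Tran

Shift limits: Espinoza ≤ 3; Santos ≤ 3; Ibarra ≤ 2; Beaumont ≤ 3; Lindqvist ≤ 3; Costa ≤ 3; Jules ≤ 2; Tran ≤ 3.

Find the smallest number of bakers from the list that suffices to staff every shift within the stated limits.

17 slots to fill and no one can take more than 3, so at least ⌈17/3⌉ = 6 bakers are needed.
Espinoza, Santos, Beaumont, Lindqvist, Costa, and Jules alone can cover everything: Mon-PM→Beaumont+Lindqvist, Tue-AM→Espinoza+Costa, Tue-PM→Santos, Wed-AM→Costa+Jules, Wed-PM→Lindqvist+Jules, Thu-AM→Beaumont, Thu-PM→Beaumont, Fri-AM→Lindqvist+Costa, Fri-PM→Espinoza, Sat-AM→Espinoza, Sat-PM→Santos, Sun-AM→Santos.

6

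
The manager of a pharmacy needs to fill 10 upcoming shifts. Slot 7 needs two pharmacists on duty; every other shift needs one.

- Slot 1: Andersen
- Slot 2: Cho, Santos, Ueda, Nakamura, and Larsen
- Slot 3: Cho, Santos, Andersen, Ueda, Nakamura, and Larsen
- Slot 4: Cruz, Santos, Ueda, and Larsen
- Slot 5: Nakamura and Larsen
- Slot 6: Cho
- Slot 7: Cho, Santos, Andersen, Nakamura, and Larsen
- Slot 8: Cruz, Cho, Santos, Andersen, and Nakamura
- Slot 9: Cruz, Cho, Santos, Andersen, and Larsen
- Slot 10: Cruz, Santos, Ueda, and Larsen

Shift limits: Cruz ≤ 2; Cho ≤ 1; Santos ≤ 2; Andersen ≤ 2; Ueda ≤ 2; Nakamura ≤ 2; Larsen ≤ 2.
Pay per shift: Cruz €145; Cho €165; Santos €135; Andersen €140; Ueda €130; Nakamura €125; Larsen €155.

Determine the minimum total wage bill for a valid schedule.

Slot 1 can only be covered by Andersen, so that assignment is forced.
Slot 6 can only be covered by Cho, so that assignment is forced.
Picking the cheapest available pharmacist for each shift independently would cost €1460, but that ignores the shift limits.
An optimal schedule: Slot 1→Andersen, Slot 2→Nakamura, Slot 3→Santos, Slot 4→Ueda, Slot 5→Nakamura, Slot 6→Cho, Slot 7→Santos+Andersen, Slot 8→Cruz, Slot 9→Cruz, Slot 10→Ueda.
Total: 140 + 125 + 135 + 130 + 125 + 165 + 135 + 140 + 145 + 145 + 130 = €1515.

€1515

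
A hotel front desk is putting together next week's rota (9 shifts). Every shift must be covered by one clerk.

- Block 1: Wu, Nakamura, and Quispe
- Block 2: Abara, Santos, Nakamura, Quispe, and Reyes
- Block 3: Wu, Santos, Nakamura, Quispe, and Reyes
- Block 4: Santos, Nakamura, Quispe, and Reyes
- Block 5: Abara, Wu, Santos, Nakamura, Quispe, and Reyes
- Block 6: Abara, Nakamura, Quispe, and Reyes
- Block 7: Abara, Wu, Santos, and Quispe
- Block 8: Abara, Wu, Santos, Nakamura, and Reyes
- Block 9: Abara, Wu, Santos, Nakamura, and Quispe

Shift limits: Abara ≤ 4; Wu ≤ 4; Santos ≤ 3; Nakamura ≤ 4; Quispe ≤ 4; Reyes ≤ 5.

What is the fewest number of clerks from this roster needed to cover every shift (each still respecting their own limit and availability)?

9 slots to fill and no one can take more than 5, so at least ⌈9/5⌉ = 2 clerks are needed.
Wu and Reyes alone can cover everything: Block 1→Wu, Block 2→Reyes, Block 3→Wu, Block 4→Reyes, Block 5→Reyes, Block 6→Reyes, Block 7→Wu, Block 8→Reyes, Block 9→Wu.

2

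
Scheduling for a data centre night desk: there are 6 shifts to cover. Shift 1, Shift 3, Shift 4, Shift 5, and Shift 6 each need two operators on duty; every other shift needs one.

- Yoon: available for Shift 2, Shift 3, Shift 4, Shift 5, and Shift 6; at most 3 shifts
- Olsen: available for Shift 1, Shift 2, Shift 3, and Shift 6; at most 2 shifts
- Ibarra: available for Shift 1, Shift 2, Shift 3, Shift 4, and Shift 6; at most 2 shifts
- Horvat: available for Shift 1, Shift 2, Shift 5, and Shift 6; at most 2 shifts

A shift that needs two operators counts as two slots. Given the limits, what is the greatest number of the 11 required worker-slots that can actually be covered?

Total capacity across all operators is 3+2+2+2 = 9, and 11 slots are needed, so at most 9 can be filled.
An assignment achieving 9: Shift 1→Olsen+Ibarra, Shift 2→Horvat, Shift 3→Yoon+Olsen, Shift 4→Yoon+Ibarra, Shift 5→Yoon+Horvat.
Loads: Yoon 3/3, Olsen 2/2, Ibarra 2/2, Horvat 2/2.

9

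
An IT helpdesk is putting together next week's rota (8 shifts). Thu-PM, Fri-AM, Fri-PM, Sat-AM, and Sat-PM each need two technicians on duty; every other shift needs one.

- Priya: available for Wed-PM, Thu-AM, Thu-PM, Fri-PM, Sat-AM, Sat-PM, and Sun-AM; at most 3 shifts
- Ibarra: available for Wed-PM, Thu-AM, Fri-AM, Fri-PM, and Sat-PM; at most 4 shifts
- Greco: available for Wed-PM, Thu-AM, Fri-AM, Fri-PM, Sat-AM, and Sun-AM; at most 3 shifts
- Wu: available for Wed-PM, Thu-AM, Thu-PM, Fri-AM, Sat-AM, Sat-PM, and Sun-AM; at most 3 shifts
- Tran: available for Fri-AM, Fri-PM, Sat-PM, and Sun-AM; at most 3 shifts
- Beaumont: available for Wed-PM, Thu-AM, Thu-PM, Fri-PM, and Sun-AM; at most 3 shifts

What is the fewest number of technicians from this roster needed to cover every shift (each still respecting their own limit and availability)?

4

13 slots to fill and no one can take more than 4, so at least ⌈13/4⌉ = 4 technicians are needed.
Priya, Ibarra, Greco, and Wu alone can cover everything: Wed-PM→Ibarra, Thu-AM→Wu, Thu-PM→Priya+Wu, Fri-AM→Ibarra+Greco, Fri-PM→Priya+Ibarra, Sat-AM→Priya+Greco, Sat-PM→Ibarra+Wu, Sun-AM→Greco.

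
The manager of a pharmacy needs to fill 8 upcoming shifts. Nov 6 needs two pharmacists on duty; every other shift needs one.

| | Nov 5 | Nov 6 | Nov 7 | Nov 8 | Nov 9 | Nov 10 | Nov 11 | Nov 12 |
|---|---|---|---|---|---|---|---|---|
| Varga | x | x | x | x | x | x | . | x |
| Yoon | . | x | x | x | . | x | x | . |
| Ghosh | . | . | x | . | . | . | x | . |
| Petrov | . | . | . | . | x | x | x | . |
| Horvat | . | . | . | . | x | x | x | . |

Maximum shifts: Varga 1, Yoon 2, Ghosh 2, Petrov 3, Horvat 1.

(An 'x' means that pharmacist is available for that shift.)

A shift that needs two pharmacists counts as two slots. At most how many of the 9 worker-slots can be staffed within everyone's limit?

Total capacity across all pharmacists is 1+2+2+3+1 = 9, and 9 slots are needed, so at most 9 can be filled.
Shifts {Nov 5, Nov 6} need 3 slots but only Varga and Yoon are available for them, supplying at most 2 — so at least 1 slot must go unfilled.
An assignment achieving 7: Nov 5→Varga, Nov 6→Yoon, Nov 7→Ghosh, Nov 8→Yoon, Nov 9→Petrov, Nov 10→Petrov, Nov 11→Ghosh.
Loads: Varga 1/1, Yoon 2/2, Ghosh 2/2, Petrov 2/3, Horvat 0/1.

7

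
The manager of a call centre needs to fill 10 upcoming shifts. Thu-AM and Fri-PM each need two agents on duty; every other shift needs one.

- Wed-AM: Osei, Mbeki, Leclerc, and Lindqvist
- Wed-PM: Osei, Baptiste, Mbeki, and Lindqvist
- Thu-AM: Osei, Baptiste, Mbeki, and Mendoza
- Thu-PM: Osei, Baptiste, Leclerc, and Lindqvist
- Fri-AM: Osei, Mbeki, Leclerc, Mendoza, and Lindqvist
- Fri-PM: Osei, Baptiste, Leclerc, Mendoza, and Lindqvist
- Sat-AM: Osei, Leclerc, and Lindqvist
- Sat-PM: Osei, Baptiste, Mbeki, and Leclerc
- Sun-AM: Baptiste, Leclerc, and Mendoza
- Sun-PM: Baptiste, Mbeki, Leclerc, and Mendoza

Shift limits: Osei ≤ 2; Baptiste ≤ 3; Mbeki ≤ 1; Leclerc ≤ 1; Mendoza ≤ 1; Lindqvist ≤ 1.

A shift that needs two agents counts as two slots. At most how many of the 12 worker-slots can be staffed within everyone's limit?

9

Total capacity across all agents is 2+3+1+1+1+1 = 9, and 12 slots are needed, so at most 9 can be filled.
An assignment achieving 9: Wed-AM→Osei, Wed-PM→Baptiste, Thu-AM→Baptiste+Mbeki, Thu-PM→Leclerc, Fri-AM→Lindqvist, Sat-AM→Osei, Sun-AM→Baptiste, Sun-PM→Mendoza.
Loads: Osei 2/2, Baptiste 3/3, Mbeki 1/1, Leclerc 1/1, Mendoza 1/1, Lindqvist 1/1.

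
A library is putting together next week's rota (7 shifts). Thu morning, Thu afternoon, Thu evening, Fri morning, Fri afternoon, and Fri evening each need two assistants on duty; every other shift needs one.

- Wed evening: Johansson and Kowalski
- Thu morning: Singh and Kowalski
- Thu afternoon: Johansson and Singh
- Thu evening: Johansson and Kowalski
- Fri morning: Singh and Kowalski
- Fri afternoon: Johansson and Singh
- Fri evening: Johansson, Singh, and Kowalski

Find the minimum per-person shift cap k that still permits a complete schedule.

5

With 3 assistants and 13 worker-slots to fill, someone must work at least ⌈13/3⌉ = 5 shifts, so k ≥ 5.
k = 5 works: Wed evening→Johansson, Thu morning→Singh+Kowalski, Thu afternoon→Johansson+Singh, Thu evening→Johansson+Kowalski, Fri morning→Singh+Kowalski, Fri afternoon→Johansson+Singh, Fri evening→Johansson+Singh.
Loads: Johansson 5, Singh 5, Kowalski 3 — all ≤ 5.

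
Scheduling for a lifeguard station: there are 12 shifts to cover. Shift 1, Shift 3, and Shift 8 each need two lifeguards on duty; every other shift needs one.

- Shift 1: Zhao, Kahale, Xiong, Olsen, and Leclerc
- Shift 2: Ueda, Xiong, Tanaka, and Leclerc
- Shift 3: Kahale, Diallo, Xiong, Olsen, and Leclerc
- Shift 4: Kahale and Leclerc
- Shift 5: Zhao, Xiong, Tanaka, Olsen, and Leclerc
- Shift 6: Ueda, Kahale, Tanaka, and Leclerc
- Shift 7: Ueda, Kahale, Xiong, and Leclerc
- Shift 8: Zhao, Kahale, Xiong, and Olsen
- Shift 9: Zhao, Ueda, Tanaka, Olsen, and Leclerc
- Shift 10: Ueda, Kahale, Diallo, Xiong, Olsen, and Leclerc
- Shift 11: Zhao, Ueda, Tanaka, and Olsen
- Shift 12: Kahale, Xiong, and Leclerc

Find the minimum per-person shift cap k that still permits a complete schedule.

With 8 lifeguards and 15 worker-slots to fill, someone must work at least ⌈15/8⌉ = 2 shifts, so k ≥ 2.
k = 2 works: Shift 1→Olsen+Leclerc, Shift 2→Ueda, Shift 3→Diallo+Leclerc, Shift 4→Kahale, Shift 5→Zhao, Shift 6→Ueda, Shift 7→Xiong, Shift 8→Xiong+Olsen, Shift 9→Tanaka, Shift 10→Diallo, Shift 11→Zhao, Shift 12→Kahale.
Loads: Zhao 2, Ueda 2, Kahale 2, Diallo 2, Xiong 2, Tanaka 1, Olsen 2, Leclerc 2 — all ≤ 2.

2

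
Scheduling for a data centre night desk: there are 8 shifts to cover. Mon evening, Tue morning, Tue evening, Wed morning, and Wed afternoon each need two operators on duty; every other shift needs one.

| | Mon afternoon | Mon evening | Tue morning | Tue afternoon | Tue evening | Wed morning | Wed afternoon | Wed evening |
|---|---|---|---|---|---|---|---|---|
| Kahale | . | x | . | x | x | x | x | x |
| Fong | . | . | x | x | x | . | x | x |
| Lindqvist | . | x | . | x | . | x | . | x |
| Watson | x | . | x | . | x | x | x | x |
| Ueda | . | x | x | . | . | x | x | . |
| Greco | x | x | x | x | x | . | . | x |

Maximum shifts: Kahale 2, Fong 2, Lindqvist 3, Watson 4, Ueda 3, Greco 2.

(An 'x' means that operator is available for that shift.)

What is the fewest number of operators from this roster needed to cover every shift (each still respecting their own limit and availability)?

13 slots to fill and no one can take more than 4, so at least ⌈13/4⌉ = 4 operators are needed.
Any 4 operators together have capacity at most 4+3+3+2 = 12 < 13 slots, so 4 can never suffice.
Kahale, Fong, Lindqvist, Watson, and Ueda alone can cover everything: Mon afternoon→Watson, Mon evening→Kahale+Lindqvist, Tue morning→Fong+Watson, Tue afternoon→Kahale, Tue evening→Fong+Watson, Wed morning→Lindqvist+Ueda, Wed afternoon→Watson+Ueda, Wed evening→Lindqvist.

5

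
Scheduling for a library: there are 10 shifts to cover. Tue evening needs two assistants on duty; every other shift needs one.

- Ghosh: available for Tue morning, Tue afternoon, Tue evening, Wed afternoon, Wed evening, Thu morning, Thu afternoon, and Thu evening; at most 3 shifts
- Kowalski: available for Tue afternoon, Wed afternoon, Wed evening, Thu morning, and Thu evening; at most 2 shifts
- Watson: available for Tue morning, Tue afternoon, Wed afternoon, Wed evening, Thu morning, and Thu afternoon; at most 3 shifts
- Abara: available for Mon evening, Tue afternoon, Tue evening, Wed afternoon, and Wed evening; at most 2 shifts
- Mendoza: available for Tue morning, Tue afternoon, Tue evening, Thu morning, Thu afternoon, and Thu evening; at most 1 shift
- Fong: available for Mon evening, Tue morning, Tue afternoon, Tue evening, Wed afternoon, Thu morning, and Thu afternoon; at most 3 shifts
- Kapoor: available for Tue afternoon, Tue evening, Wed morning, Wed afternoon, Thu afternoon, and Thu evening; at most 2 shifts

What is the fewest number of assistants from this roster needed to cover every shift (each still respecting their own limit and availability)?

11 slots to fill and no one can take more than 3, so at least ⌈11/3⌉ = 4 assistants are needed.
Ghosh, Watson, Fong, and Kapoor alone can cover everything: Mon evening→Fong, Tue morning→Ghosh, Tue afternoon→Watson, Tue evening→Fong+Kapoor, Wed morning→Kapoor, Wed afternoon→Watson, Wed evening→Ghosh, Thu morning→Watson, Thu afternoon→Fong, Thu evening→Ghosh.

4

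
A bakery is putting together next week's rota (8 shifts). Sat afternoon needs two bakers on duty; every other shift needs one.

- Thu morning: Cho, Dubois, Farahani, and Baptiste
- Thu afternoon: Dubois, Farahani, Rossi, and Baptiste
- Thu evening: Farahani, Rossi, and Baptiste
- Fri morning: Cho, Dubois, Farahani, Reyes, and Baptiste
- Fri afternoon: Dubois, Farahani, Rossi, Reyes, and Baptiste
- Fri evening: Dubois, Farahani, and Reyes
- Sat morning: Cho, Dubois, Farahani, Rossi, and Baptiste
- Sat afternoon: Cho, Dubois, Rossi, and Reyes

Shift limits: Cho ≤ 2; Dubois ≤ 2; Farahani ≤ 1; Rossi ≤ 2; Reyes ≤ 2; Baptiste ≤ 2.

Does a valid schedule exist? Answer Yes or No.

One valid schedule: Thu morning→Cho, Thu afternoon→Dubois, Thu evening→Farahani, Fri morning→Cho, Fri afternoon→Rossi, Fri evening→Dubois, Sat morning→Baptiste, Sat afternoon→Rossi+Reyes.
Loads: Cho 2/2, Dubois 2/2, Farahani 1/1, Rossi 2/2, Reyes 1/2, Baptiste 1/2 — all within limits.

Yes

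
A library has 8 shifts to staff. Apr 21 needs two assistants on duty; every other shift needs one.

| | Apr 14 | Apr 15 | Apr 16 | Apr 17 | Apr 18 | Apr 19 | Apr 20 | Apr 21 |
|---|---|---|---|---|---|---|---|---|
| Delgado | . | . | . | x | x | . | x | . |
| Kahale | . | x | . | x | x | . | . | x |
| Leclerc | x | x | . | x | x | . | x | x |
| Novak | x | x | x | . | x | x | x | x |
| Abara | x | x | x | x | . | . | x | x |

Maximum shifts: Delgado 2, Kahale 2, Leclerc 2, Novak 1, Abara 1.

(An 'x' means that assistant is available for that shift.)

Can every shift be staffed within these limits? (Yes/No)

Total capacity is 2+2+2+1+1 = 8 but 9 worker-slots are needed — infeasible.

No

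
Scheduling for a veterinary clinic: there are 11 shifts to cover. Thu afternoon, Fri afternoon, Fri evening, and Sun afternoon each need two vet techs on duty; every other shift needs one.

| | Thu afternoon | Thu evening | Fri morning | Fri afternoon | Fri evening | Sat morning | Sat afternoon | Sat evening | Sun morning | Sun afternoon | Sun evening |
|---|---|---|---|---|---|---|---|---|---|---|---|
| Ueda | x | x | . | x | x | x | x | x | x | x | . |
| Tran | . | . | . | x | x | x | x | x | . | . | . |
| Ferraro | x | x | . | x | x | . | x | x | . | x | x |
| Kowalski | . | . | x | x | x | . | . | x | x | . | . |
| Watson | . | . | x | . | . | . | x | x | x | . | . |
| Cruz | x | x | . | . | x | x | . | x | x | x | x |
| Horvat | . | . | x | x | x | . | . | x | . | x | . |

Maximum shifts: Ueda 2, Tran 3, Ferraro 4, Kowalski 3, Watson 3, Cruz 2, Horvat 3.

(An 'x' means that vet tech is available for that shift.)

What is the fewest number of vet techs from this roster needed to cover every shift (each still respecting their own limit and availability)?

5

15 slots to fill and no one can take more than 4, so at least ⌈15/4⌉ = 4 vet techs are needed.
Any 4 vet techs together have capacity at most 4+3+3+3 = 13 < 15 slots, so 4 can never suffice.
Ueda, Tran, Ferraro, Kowalski, and Watson alone can cover everything: Thu afternoon→Ueda+Ferraro, Thu evening→Ferraro, Fri morning→Kowalski, Fri afternoon→Tran+Kowalski, Fri evening→Tran+Kowalski, Sat morning→Tran, Sat afternoon→Watson, Sat evening→Watson, Sun morning→Watson, Sun afternoon→Ueda+Ferraro, Sun evening→Ferraro.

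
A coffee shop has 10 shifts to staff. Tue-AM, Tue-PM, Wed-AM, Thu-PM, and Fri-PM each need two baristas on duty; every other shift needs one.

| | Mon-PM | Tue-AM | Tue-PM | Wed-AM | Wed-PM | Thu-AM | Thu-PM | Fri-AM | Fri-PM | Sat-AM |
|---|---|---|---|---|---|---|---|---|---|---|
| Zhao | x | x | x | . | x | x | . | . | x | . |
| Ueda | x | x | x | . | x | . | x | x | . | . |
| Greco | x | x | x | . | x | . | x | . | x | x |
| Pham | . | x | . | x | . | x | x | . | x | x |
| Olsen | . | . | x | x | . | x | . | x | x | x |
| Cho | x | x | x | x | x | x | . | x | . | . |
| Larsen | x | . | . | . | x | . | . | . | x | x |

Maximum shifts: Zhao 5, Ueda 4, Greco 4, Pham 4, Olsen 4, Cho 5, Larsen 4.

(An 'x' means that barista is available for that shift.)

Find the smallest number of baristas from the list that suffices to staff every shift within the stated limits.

4

15 slots to fill and no one can take more than 5, so at least ⌈15/5⌉ = 3 baristas are needed.
Any 3 baristas together have capacity at most 5+5+4 = 14 < 15 slots, so 3 can never suffice.
Zhao, Ueda, Pham, and Olsen alone can cover everything: Mon-PM→Zhao, Tue-AM→Zhao+Ueda, Tue-PM→Zhao+Ueda, Wed-AM→Pham+Olsen, Wed-PM→Zhao, Thu-AM→Zhao, Thu-PM→Ueda+Pham, Fri-AM→Ueda, Fri-PM→Pham+Olsen, Sat-AM→Pham.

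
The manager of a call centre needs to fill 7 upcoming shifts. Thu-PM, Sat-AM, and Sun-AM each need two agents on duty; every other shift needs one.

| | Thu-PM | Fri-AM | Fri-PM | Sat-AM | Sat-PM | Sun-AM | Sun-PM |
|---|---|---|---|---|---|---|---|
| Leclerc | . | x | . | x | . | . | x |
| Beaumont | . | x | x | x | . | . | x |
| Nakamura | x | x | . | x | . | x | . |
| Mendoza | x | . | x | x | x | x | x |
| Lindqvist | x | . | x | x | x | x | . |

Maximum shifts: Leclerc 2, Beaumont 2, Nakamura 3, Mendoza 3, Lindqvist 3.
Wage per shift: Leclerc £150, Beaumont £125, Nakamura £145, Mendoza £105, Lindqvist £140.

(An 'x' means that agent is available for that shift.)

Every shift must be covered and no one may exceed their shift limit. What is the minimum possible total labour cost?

£1275

Picking the cheapest available agent for each shift independently would cost £1160, but that ignores the shift limits.
An optimal schedule: Thu-PM→Mendoza+Lindqvist, Fri-AM→Beaumont, Fri-PM→Mendoza, Sat-AM→Lindqvist+Nakamura, Sat-PM→Mendoza, Sun-AM→Lindqvist+Nakamura, Sun-PM→Beaumont.
Total: 105 + 140 + 125 + 105 + 140 + 145 + 105 + 140 + 145 + 125 = £1275.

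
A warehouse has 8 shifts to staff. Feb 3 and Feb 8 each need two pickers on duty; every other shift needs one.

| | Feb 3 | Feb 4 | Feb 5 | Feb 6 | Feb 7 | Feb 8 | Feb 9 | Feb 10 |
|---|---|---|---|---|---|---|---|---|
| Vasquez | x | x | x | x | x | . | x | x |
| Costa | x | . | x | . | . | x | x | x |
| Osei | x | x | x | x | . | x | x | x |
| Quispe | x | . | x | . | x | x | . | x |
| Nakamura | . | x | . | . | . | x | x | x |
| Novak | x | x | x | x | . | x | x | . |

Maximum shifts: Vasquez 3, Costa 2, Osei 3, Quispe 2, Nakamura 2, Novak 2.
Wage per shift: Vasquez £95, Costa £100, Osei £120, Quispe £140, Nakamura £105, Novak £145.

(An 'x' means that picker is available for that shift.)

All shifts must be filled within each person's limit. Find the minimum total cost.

£1055

Picking the cheapest available picker for each shift independently would cost £970, but that ignores the shift limits.
An optimal schedule: Feb 3→Costa+Osei, Feb 4→Vasquez, Feb 5→Costa, Feb 6→Vasquez, Feb 7→Vasquez, Feb 8→Nakamura+Osei, Feb 9→Nakamura, Feb 10→Osei.
Total: 100 + 120 + 95 + 100 + 95 + 95 + 105 + 120 + 105 + 120 = £1055.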